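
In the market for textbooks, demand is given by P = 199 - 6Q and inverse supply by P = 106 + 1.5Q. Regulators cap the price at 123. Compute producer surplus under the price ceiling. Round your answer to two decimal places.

Free-market equilibrium: 199 - 6Q = 106 + 1.5Q gives Q* = 12.4, P* = 124.6.
At the ceiling price 123, quantity supplied is (123 - 106)/1.5 = 11.3333; supply is the short side, so Q = 11.3333 trades at P = 123.
PS is the triangle above supply below 123: (1/2)(11.3333)(123 - 106) = 96.3333.

96.33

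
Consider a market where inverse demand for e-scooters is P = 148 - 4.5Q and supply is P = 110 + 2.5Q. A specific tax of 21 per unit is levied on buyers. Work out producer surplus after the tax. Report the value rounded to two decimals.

7.37

Pre-tax equilibrium: 148 - 4.5Q = 110 + 2.5Q gives Q* = 5.4286, P* = 123.5714.
A tax on buyers shifts demand down by 21: (148 - 21) - 4.5Q = 110 + 2.5Q, so Q_t = 2.4286. Buyers pay P_b = 137.0714; sellers receive P_s = P_b - 21 = 116.0714.
PS = (1/2)(Q_t)(P_s - 110) = (1/2)(2.4286)(6.0714) = 7.3724.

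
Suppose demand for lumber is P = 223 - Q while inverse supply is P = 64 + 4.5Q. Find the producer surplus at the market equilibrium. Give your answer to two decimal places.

Set 223 - Q = 64 + 4.5Q, which gives 159 = 5.5Q, so Q* = 28.9091 and P* = 223 - (28.9091) = 194.0909.
PS is the area between P* and the supply curve from 0 to Q*: (1/2)(28.9091)(130.0909) = 1880.405.

1880.40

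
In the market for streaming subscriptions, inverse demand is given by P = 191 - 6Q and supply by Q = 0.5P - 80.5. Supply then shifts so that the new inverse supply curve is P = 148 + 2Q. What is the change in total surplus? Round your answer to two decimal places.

59.31

Rewriting supply in inverse form: P = 161 + 2Q.
Initial equilibrium: Q_0 = 3.75, P_0 = 168.5; CS_0 = (1/2)(3.75)(22.5) = 42.1875, PS_0 = (1/2)(3.75)(7.5) = 14.0625.
New equilibrium: 191 - 6Q = 148 + 2Q gives Q_1 = 5.375, P_1 = 158.75; CS_1 = 86.6719, PS_1 = 28.8906.
Change in total surplus = (86.6719 + 28.8906) - (42.1875 + 14.0625) = 59.3125.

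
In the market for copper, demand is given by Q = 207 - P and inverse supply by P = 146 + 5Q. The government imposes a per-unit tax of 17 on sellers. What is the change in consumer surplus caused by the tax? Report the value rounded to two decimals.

Rewriting demand in inverse form: P = 207 - Q.
Without the tax, 207 - Q = 146 + 5Q so Q* = 10.1667 and P* = 196.8333.
With the tax, sellers need 17 more per unit: 207 - Q = 146 + 5Q + 17, so Q_t = 7.3333. Buyers pay P_b = 199.6667; sellers receive P_s = P_b - 17 = 182.6667.
Consumers lose the trapezoid between P* and P_b out to Q_t plus the triangle from Q_t to Q*: change in CS = 26.8889 - 51.6806 = -24.7917.

-24.79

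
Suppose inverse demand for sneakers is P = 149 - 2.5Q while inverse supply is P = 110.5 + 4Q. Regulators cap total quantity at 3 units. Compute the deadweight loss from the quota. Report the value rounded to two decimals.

27.77

Without the quota, 149 - 2.5Q = 110.5 + 4Q gives Q* = 5.9231.
At Q = 3 the demand price is 149 - 2.5(3) = 141.5 and the supply price is 110.5 + 4(3) = 122.5.
DWL = (1/2)(gap between curves at 3) x (Q* - 3) = (1/2)(19)(2.9231) = 27.7692.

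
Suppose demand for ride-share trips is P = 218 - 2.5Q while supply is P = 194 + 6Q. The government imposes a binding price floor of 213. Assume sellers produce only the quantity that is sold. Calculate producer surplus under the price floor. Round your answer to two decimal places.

Free-market equilibrium: 218 - 2.5Q = 194 + 6Q gives Q* = 2.8235, P* = 210.9412.
At P = 213, buyers demand (218 - 213)/2.5 = 2 while sellers would supply more, so the quantity traded is 2 at price 213.
The supply price at Q = 2 is 206. PS is the trapezoid between 213 and supply over [0, 2]: (1/2)[(213 - 194) + (213 - 206)](2) = 26.

26.00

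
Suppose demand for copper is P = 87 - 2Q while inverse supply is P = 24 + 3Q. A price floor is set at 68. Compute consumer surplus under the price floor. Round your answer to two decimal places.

Without the control, 87 - 2Q = 24 + 3Q so Q* = 12.6 and P* = 61.8.
At the floor price 68, quantity demanded is (87 - 68)/2 = 9.5; demand is the short side, so Q = 9.5 trades at P = 68.
CS is the triangle under demand above 68: (1/2)(9.5)(87 - 68) = 90.25.

90.25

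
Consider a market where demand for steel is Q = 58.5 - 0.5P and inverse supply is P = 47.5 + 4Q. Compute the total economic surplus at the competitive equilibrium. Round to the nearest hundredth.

Rewriting demand in inverse form: P = 117 - 2Q.
Setting demand equal to supply, 69.5 = 6Q, so Q* = 11.5833 and P* = 93.8333.
Total surplus is the full triangle between the curves from 0 to Q*: (1/2)(11.5833)(117 - 47.5) = 402.5208.

402.52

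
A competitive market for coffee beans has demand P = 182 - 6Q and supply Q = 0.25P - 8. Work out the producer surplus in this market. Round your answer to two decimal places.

Rewriting supply in inverse form: P = 32 + 4Q.
Equilibrium: 182 - 6Q = 32 + 4Q, so Q* = 15 and P* = 92.
The supply curve's price intercept is 32, so PS = (1/2)(Q*)(P* - 32) = (1/2)(15)(60) = 450.

450.00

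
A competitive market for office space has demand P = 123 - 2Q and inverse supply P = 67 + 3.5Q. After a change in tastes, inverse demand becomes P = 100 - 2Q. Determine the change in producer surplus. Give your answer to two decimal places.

-118.42

Initial equilibrium: Q_0 = 10.1818, P_0 = 102.6364; CS_0 = (1/2)(10.1818)(20.3636) = 103.6694, PS_0 = (1/2)(10.1818)(35.6364) = 181.4215.
New equilibrium: 100 - 2Q = 67 + 3.5Q gives Q_1 = 6, P_1 = 88; CS_1 = 36, PS_1 = 63.
Change in producer surplus = 63 - 181.4215 = -118.4215.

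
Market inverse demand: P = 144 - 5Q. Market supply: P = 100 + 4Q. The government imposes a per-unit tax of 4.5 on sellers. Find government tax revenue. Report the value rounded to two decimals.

19.75

Without the tax, 144 - 5Q = 100 + 4Q so Q* = 4.8889 and P* = 119.5556.
A tax on sellers shifts supply up by 4.5: 144 - 5Q = 100 + 4Q + 4.5, so Q_t = 4.3889. Buyers pay P_b = 122.0556; sellers receive P_s = P_b - 4.5 = 117.5556.
Tax revenue = t x Q_t = 4.5 x 4.3889 = 19.75.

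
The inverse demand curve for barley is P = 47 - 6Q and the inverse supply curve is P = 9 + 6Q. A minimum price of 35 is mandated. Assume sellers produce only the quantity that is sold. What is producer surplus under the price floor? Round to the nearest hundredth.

40.00

Free-market equilibrium: 47 - 6Q = 9 + 6Q gives Q* = 3.1667, P* = 28.
At the floor price 35, quantity demanded is (47 - 35)/6 = 2; demand is the short side, so Q = 2 trades at P = 35.
The supply price at Q = 2 is 21. PS is the trapezoid between 35 and supply over [0, 2]: (1/2)[(35 - 9) + (35 - 21)](2) = 40.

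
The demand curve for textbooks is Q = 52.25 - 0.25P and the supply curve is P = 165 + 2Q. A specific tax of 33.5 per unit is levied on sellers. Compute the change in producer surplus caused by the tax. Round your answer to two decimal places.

Rewriting demand in inverse form: P = 209 - 4Q.
Pre-tax equilibrium: 209 - 4Q = 165 + 2Q gives Q* = 7.3333, P* = 179.6667.
With the tax, sellers need 33.5 more per unit: 209 - 4Q = 165 + 2Q + 33.5, so Q_t = 1.75. Buyers pay P_b = 202; sellers receive P_s = P_b - 33.5 = 168.5.
PS falls from (1/2)(7.3333)(14.6667) = 53.7778 to (1/2)(1.75)(3.5) = 3.0625, a change of -50.7153.

-50.72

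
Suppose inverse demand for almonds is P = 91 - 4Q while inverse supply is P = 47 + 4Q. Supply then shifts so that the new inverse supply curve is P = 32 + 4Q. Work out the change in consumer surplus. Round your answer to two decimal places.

48.28

Initial equilibrium: Q_0 = 5.5, P_0 = 69; CS_0 = (1/2)(5.5)(22) = 60.5, PS_0 = (1/2)(5.5)(22) = 60.5.
New equilibrium: 91 - 4Q = 32 + 4Q gives Q_1 = 7.375, P_1 = 61.5; CS_1 = 108.7812, PS_1 = 108.7812.
Change in consumer surplus = 108.7812 - 60.5 = 48.2812.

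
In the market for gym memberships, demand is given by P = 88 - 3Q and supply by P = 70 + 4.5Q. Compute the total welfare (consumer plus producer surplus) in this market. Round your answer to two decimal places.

21.60

Set 88 - 3Q = 70 + 4.5Q, which gives 18 = 7.5Q, so Q* = 2.4 and P* = 88 - 3(2.4) = 80.8.
Total surplus is the full triangle between the curves from 0 to Q*: (1/2)(2.4)(88 - 70) = 21.6.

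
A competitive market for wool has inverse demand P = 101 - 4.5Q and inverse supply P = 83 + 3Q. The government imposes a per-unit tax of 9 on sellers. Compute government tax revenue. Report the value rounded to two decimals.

10.80

Pre-tax equilibrium: 101 - 4.5Q = 83 + 3Q gives Q* = 2.4, P* = 90.2.
A tax on sellers shifts supply up by 9: 101 - 4.5Q = 83 + 3Q + 9, so Q_t = 1.2. Buyers pay P_b = 95.6; sellers receive P_s = P_b - 9 = 86.6.
Revenue is the tax times quantity traded: 9 x 1.2 = 10.8.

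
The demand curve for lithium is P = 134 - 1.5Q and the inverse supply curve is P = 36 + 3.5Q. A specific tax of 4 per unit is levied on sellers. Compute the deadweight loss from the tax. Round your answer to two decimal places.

1.60

Without the tax, 134 - 1.5Q = 36 + 3.5Q so Q* = 19.6 and P* = 104.6.
A tax on sellers shifts supply up by 4: 134 - 1.5Q = 36 + 3.5Q + 4, so Q_t = 18.8. Buyers pay P_b = 105.8; sellers receive P_s = P_b - 4 = 101.8.
The welfare triangle lost has base Q* - Q_t = 0.8 and height t = 4, so DWL = (1/2)(0.8)(4) = 1.6.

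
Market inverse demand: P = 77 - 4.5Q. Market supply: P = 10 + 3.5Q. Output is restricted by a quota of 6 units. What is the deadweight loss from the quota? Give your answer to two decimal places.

Unrestricted equilibrium: Q* = (77 - 10)/(4.5 + 3.5) = 8.375.
At Q = 6 the demand price is 77 - 4.5(6) = 50 and the supply price is 10 + 3.5(6) = 31.
DWL = (1/2)(gap between curves at 6) x (Q* - 6) = (1/2)(19)(2.375) = 22.5625.

22.56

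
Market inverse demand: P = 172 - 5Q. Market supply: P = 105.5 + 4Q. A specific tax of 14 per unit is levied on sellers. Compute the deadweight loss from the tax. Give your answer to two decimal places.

Pre-tax equilibrium: 172 - 5Q = 105.5 + 4Q gives Q* = 7.3889, P* = 135.0556.
A tax on sellers shifts supply up by 14: 172 - 5Q = 105.5 + 4Q + 14, so Q_t = 5.8333. Buyers pay P_b = 142.8333; sellers receive P_s = P_b - 14 = 128.8333.
Deadweight loss is the triangle between the curves from Q_t to Q*: (1/2)(7.3889 - 5.8333)(14) = 10.8889.

10.89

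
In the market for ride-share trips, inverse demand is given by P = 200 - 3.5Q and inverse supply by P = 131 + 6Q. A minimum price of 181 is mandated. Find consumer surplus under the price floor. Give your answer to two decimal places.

51.57

Without the control, 200 - 3.5Q = 131 + 6Q so Q* = 7.2632 and P* = 174.5789.
At P = 181, buyers demand (200 - 181)/3.5 = 5.4286 while sellers would supply more, so the quantity traded is 5.4286 at price 181.
CS is the triangle under demand above 181: (1/2)(5.4286)(200 - 181) = 51.5714.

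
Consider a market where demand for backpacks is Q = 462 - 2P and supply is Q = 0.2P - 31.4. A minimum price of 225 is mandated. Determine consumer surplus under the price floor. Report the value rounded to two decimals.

36.00

Rewriting demand in inverse form: P = 231 - 0.5Q.
Rewriting supply in inverse form: P = 157 + 5Q.
Without the control, 231 - 0.5Q = 157 + 5Q so Q* = 13.4545 and P* = 224.2727.
At the floor price 225, quantity demanded is (231 - 225)/0.5 = 12; demand is the short side, so Q = 12 trades at P = 225.
CS is the triangle under demand above 225: (1/2)(12)(231 - 225) = 36.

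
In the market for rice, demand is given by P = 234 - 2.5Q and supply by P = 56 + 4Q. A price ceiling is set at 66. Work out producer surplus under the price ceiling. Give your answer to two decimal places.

Free-market equilibrium: 234 - 2.5Q = 56 + 4Q gives Q* = 27.3846, P* = 165.5385.
At P = 66, sellers supply (66 - 56)/4 = 2.5 while buyers want more, so the quantity traded is 2.5 at price 66.
PS is the triangle above supply below 66: (1/2)(2.5)(66 - 56) = 12.5.

12.50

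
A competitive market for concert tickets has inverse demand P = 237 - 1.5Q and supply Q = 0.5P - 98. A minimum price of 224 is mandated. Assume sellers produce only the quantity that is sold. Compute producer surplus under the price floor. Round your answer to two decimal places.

167.56

Rewriting supply in inverse form: P = 196 + 2Q.
Free-market equilibrium: 237 - 1.5Q = 196 + 2Q gives Q* = 11.7143, P* = 219.4286.
At P = 224, buyers demand (237 - 224)/1.5 = 8.6667 while sellers would supply more, so the quantity traded is 8.6667 at price 224.
The supply price at Q = 8.6667 is 213.3333. PS is the trapezoid between 224 and supply over [0, 8.6667]: (1/2)[(224 - 196) + (224 - 213.3333)](8.6667) = 167.5556.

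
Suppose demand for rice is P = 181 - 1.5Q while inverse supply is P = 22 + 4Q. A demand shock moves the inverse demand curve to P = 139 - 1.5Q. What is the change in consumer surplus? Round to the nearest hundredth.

Initial equilibrium: Q_0 = 28.9091, P_0 = 137.6364; CS_0 = (1/2)(28.9091)(43.3636) = 626.8017, PS_0 = (1/2)(28.9091)(115.6364) = 1671.4711.
New equilibrium: 139 - 1.5Q = 22 + 4Q gives Q_1 = 21.2727, P_1 = 107.0909; CS_1 = 339.3967, PS_1 = 905.0579.
Change in consumer surplus = 339.3967 - 626.8017 = -287.405.

-287.40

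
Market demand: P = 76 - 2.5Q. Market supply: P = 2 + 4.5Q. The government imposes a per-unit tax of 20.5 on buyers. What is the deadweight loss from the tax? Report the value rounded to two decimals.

30.02

Without the tax, 76 - 2.5Q = 2 + 4.5Q so Q* = 10.5714 and P* = 49.5714.
A tax on buyers shifts demand down by 20.5: (76 - 20.5) - 2.5Q = 2 + 4.5Q, so Q_t = 7.6429. Buyers pay P_b = 56.8929; sellers receive P_s = P_b - 20.5 = 36.3929.
Deadweight loss is the triangle between the curves from Q_t to Q*: (1/2)(10.5714 - 7.6429)(20.5) = 30.0179.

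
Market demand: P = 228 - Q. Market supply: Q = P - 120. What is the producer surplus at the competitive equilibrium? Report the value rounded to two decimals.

Rewriting supply in inverse form: P = 120 + Q.
Equilibrium: 228 - Q = 120 + Q, so Q* = 54 and P* = 174.
Producer surplus is the triangle above supply below P*: (1/2)(54)(174 - 120) = (1/2)(54)(54) = 1458.

1458.00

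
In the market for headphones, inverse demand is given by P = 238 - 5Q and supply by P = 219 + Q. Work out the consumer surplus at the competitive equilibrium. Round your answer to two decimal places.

25.07

Equilibrium: 238 - 5Q = 219 + Q, so Q* = 3.1667 and P* = 222.1667.
Consumer surplus is the triangle under demand above P*: (1/2)(3.1667)(238 - 222.1667) = (1/2)(3.1667)(15.8333) = 25.0694.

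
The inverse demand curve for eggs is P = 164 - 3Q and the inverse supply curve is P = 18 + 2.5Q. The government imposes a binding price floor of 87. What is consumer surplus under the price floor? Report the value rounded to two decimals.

988.17

Without the control, 164 - 3Q = 18 + 2.5Q so Q* = 26.5455 and P* = 84.3636.
At P = 87, buyers demand (164 - 87)/3 = 25.6667 while sellers would supply more, so the quantity traded is 25.6667 at price 87.
CS is the triangle under demand above 87: (1/2)(25.6667)(164 - 87) = 988.1667.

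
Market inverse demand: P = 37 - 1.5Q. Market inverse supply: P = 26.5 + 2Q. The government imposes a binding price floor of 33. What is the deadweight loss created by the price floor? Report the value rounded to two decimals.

0.19

Free-market equilibrium: 37 - 1.5Q = 26.5 + 2Q gives Q* = 3, P* = 32.5.
At the floor price 33, quantity demanded is (37 - 33)/1.5 = 2.6667; demand is the short side, so Q = 2.6667 trades at P = 33.
At Q = 2.6667 the demand price is 33 and the supply price is 31.8333. Deadweight loss is the triangle between the curves from 2.6667 to 3: (1/2)(33 - 31.8333)(3 - 2.6667) = 0.1944.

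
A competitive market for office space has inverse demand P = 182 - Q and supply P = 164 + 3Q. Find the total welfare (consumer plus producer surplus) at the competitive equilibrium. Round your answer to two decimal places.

Equilibrium: 182 - Q = 164 + 3Q, so Q* = 4.5 and P* = 177.5.
CS = (1/2)(4.5)(4.5) = 10.125 and PS = (1/2)(4.5)(13.5) = 30.375, so total surplus = 40.5.

40.50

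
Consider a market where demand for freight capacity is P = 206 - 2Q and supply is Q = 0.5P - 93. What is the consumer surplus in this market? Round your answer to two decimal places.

25.00

Rewriting supply in inverse form: P = 186 + 2Q.
Equilibrium: 206 - 2Q = 186 + 2Q, so Q* = 5 and P* = 196.
Consumer surplus is the triangle under demand above P*: (1/2)(5)(206 - 196) = (1/2)(5)(10) = 25.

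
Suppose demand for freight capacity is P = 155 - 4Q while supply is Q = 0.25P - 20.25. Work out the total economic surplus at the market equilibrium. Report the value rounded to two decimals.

Rewriting supply in inverse form: P = 81 + 4Q.
Equilibrium: 155 - 4Q = 81 + 4Q, so Q* = 9.25 and P* = 118.
CS = (1/2)(9.25)(37) = 171.125 and PS = (1/2)(9.25)(37) = 171.125, so total surplus = 342.25.

342.25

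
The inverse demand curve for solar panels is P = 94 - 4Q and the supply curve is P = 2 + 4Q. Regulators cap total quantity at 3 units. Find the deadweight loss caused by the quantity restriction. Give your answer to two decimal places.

Unrestricted equilibrium: Q* = (94 - 2)/(4 + 4) = 11.5.
At Q = 3 the demand price is 94 - 4(3) = 82 and the supply price is 2 + 4(3) = 14.
Deadweight loss is the triangle between the curves from 3 to 11.5: (1/2)(82 - 14)(11.5 - 3) = 289.

289.00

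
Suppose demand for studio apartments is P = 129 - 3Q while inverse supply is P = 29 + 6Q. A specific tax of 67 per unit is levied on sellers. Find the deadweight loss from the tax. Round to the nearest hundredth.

249.39

Without the tax, 129 - 3Q = 29 + 6Q so Q* = 11.1111 and P* = 95.6667.
With the tax, sellers need 67 more per unit: 129 - 3Q = 29 + 6Q + 67, so Q_t = 3.6667. Buyers pay P_b = 118; sellers receive P_s = P_b - 67 = 51.
Deadweight loss is the triangle between the curves from Q_t to Q*: (1/2)(11.1111 - 3.6667)(67) = 249.3889.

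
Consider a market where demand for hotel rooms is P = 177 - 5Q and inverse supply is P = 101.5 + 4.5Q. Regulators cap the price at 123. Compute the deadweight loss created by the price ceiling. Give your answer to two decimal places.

Without the control, 177 - 5Q = 101.5 + 4.5Q so Q* = 7.9474 and P* = 137.2632.
At P = 123, sellers supply (123 - 101.5)/4.5 = 4.7778 while buyers want more, so the quantity traded is 4.7778 at price 123.
The lost-trades triangle has base Q* - 4.7778 = 3.1696 and height equal to the gap between the curves at Q = 4.7778, which is 153.1111 - 123 = 30.1111. DWL = (1/2)(3.1696)(30.1111) = 47.7199.

47.72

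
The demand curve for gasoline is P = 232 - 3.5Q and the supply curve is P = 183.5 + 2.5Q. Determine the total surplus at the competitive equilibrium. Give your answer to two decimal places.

196.02

Equilibrium: 232 - 3.5Q = 183.5 + 2.5Q, so Q* = 8.0833 and P* = 203.7083.
Total surplus is the full triangle between the curves from 0 to Q*: (1/2)(8.0833)(232 - 183.5) = 196.0208.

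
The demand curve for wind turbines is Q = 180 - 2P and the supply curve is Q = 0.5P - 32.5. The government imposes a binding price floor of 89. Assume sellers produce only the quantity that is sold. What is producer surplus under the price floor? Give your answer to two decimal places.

Rewriting demand in inverse form: P = 90 - 0.5Q.
Rewriting supply in inverse form: P = 65 + 2Q.
Without the control, 90 - 0.5Q = 65 + 2Q so Q* = 10 and P* = 85.
At the floor price 89, quantity demanded is (90 - 89)/0.5 = 2; demand is the short side, so Q = 2 trades at P = 89.
The supply price at Q = 2 is 69. PS is the trapezoid between 89 and supply over [0, 2]: (1/2)[(89 - 65) + (89 - 69)](2) = 44.

44.00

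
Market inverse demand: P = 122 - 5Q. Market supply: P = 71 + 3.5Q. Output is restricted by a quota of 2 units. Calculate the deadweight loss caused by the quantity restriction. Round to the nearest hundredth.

Without the quota, 122 - 5Q = 71 + 3.5Q gives Q* = 6.
At Q = 2 the demand price is 122 - 5(2) = 112 and the supply price is 71 + 3.5(2) = 78.
DWL = (1/2)(gap between curves at 2) x (Q* - 2) = (1/2)(34)(4) = 68.

68.00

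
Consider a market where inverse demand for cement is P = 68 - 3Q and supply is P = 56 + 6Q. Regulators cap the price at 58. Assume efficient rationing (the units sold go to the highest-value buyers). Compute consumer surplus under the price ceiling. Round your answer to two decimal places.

3.17

Without the control, 68 - 3Q = 56 + 6Q so Q* = 1.3333 and P* = 64.
At the ceiling price 58, quantity supplied is (58 - 56)/6 = 0.3333; supply is the short side, so Q = 0.3333 trades at P = 58.
The demand price at Q = 0.3333 is 67. CS is the trapezoid between demand and 58 over [0, 0.3333]: (1/2)[(68 - 58) + (67 - 58)](0.3333) = 3.1667.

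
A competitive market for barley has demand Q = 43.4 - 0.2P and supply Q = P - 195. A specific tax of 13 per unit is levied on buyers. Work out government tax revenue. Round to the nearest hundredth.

19.50

Rewriting demand in inverse form: P = 217 - 5Q.
Rewriting supply in inverse form: P = 195 + Q.
Pre-tax equilibrium: 217 - 5Q = 195 + Q gives Q* = 3.6667, P* = 198.6667.
A tax on buyers shifts demand down by 13: (217 - 13) - 5Q = 195 + Q, so Q_t = 1.5. Buyers pay P_b = 209.5; sellers receive P_s = P_b - 13 = 196.5.
Revenue is the tax times quantity traded: 13 x 1.5 = 19.5.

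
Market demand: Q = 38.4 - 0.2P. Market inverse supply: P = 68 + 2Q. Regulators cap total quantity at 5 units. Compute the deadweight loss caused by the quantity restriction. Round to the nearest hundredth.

565.79

Rewriting demand in inverse form: P = 192 - 5Q.
Unrestricted equilibrium: Q* = (192 - 68)/(5 + 2) = 17.7143.
At Q = 5 the demand price is 192 - 5(5) = 167 and the supply price is 68 + 2(5) = 78.
Deadweight loss is the triangle between the curves from 5 to 17.7143: (1/2)(167 - 78)(17.7143 - 5) = 565.7857.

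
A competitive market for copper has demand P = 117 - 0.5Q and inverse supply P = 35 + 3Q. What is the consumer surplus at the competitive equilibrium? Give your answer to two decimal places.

Setting demand equal to supply, 82 = 3.5Q, so Q* = 23.4286 and P* = 105.2857.
The demand choke price is 117, so CS = (1/2)(Q*)(117 - P*) = (1/2)(23.4286)(11.7143) = 137.2245.

137.22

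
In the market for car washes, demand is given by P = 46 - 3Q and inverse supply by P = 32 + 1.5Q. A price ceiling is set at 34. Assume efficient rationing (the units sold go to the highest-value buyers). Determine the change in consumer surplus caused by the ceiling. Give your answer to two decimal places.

Without the control, 46 - 3Q = 32 + 1.5Q so Q* = 3.1111 and P* = 36.6667.
At the ceiling price 34, quantity supplied is (34 - 32)/1.5 = 1.3333; supply is the short side, so Q = 1.3333 trades at P = 34.
CS goes from (1/2)(3.1111)(9.3333) = 14.5185 to 13.3333 (computed as (46 - 34)(1.3333) - (1/2)(3)(1.3333)^2), a change of -1.1852.

-1.19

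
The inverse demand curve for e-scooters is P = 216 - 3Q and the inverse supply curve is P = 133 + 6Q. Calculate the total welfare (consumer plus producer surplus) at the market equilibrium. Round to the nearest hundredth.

382.72

Equilibrium: 216 - 3Q = 133 + 6Q, so Q* = 9.2222 and P* = 188.3333.
CS = (1/2)(9.2222)(27.6667) = 127.5741 and PS = (1/2)(9.2222)(55.3333) = 255.1481, so total surplus = 382.7222.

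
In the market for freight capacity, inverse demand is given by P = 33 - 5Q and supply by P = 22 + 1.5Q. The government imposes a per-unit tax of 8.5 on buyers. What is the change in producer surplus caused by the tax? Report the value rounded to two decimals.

-2.04

Pre-tax equilibrium: 33 - 5Q = 22 + 1.5Q gives Q* = 1.6923, P* = 24.5385.
A tax on buyers shifts demand down by 8.5: (33 - 8.5) - 5Q = 22 + 1.5Q, so Q_t = 0.3846. Buyers pay P_b = 31.0769; sellers receive P_s = P_b - 8.5 = 22.5769.
Producers lose the trapezoid between P_s and P* out to Q_t plus the triangle from Q_t to Q*: change in PS = 0.1109 - 2.1479 = -2.037.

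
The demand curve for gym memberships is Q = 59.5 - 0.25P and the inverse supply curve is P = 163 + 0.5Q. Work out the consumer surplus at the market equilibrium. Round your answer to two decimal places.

Rewriting demand in inverse form: P = 238 - 4Q.
Set 238 - 4Q = 163 + 0.5Q, which gives 75 = 4.5Q, so Q* = 16.6667 and P* = 238 - 4(16.6667) = 171.3333.
Consumer surplus is the triangle under demand above P*: (1/2)(16.6667)(238 - 171.3333) = (1/2)(16.6667)(66.6667) = 555.5556.

555.56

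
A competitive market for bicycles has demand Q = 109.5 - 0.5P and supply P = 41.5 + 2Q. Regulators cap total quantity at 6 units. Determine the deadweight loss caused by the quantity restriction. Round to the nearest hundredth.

Rewriting demand in inverse form: P = 219 - 2Q.
Unrestricted equilibrium: Q* = (219 - 41.5)/(2 + 2) = 44.375.
At Q = 6 the demand price is 219 - 2(6) = 207 and the supply price is 41.5 + 2(6) = 53.5.
Deadweight loss is the triangle between the curves from 6 to 44.375: (1/2)(207 - 53.5)(44.375 - 6) = 2945.2812.

2945.28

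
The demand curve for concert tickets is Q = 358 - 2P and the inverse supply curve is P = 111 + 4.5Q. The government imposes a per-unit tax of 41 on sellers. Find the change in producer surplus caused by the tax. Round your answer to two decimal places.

-350.55

Rewriting demand in inverse form: P = 179 - 0.5Q.
Pre-tax equilibrium: 179 - 0.5Q = 111 + 4.5Q gives Q* = 13.6, P* = 172.2.
A tax on sellers shifts supply up by 41: 179 - 0.5Q = 111 + 4.5Q + 41, so Q_t = 5.4. Buyers pay P_b = 176.3; sellers receive P_s = P_b - 41 = 135.3.
Producers lose the trapezoid between P_s and P* out to Q_t plus the triangle from Q_t to Q*: change in PS = 65.61 - 416.16 = -350.55.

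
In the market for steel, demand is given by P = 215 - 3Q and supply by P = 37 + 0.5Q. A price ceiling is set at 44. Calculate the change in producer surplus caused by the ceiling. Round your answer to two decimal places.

Without the control, 215 - 3Q = 37 + 0.5Q so Q* = 50.8571 and P* = 62.4286.
At P = 44, sellers supply (44 - 37)/0.5 = 14 while buyers want more, so the quantity traded is 14 at price 44.
PS goes from (1/2)(50.8571)(25.4286) = 646.6122 to 49 (computed as (44 - 37)(14) - (1/2)(0.5)(14)^2), a change of -597.6122.

-597.61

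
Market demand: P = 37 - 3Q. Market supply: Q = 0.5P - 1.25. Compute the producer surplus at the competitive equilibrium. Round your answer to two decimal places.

47.61

Rewriting supply in inverse form: P = 2.5 + 2Q.
Equilibrium: 37 - 3Q = 2.5 + 2Q, so Q* = 6.9 and P* = 16.3.
PS is the area between P* and the supply curve from 0 to Q*: (1/2)(6.9)(13.8) = 47.61.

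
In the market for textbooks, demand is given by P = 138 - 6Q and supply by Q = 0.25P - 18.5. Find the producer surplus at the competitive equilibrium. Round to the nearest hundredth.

81.92

Rewriting supply in inverse form: P = 74 + 4Q.
Setting demand equal to supply, 64 = 10Q, so Q* = 6.4 and P* = 99.6.
Producer surplus is the triangle above supply below P*: (1/2)(6.4)(99.6 - 74) = (1/2)(6.4)(25.6) = 81.92.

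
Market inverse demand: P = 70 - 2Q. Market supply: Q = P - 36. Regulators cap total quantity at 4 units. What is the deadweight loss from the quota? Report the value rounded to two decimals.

Rewriting supply in inverse form: P = 36 + Q.
Without the quota, 70 - 2Q = 36 + Q gives Q* = 11.3333.
At Q = 4 the demand price is 70 - 2(4) = 62 and the supply price is 36 + (4) = 40.
Deadweight loss is the triangle between the curves from 4 to 11.3333: (1/2)(62 - 40)(11.3333 - 4) = 80.6667.

80.67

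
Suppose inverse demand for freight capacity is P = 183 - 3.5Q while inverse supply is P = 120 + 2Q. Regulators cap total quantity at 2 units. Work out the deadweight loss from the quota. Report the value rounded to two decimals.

245.82

Without the quota, 183 - 3.5Q = 120 + 2Q gives Q* = 11.4545.
At Q = 2 the demand price is 183 - 3.5(2) = 176 and the supply price is 120 + 2(2) = 124.
Deadweight loss is the triangle between the curves from 2 to 11.4545: (1/2)(176 - 124)(11.4545 - 2) = 245.8182.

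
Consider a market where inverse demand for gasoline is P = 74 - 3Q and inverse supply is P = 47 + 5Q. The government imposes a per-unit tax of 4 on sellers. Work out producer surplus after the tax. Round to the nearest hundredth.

20.66

Without the tax, 74 - 3Q = 47 + 5Q so Q* = 3.375 and P* = 63.875.
A tax on sellers shifts supply up by 4: 74 - 3Q = 47 + 5Q + 4, so Q_t = 2.875. Buyers pay P_b = 65.375; sellers receive P_s = P_b - 4 = 61.375.
PS = (1/2)(Q_t)(P_s - 47) = (1/2)(2.875)(14.375) = 20.6641.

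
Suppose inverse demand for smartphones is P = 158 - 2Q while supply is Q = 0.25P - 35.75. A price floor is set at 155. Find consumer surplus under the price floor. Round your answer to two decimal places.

Rewriting supply in inverse form: P = 143 + 4Q.
Without the control, 158 - 2Q = 143 + 4Q so Q* = 2.5 and P* = 153.
At the floor price 155, quantity demanded is (158 - 155)/2 = 1.5; demand is the short side, so Q = 1.5 trades at P = 155.
CS is the triangle under demand above 155: (1/2)(1.5)(158 - 155) = 2.25.

2.25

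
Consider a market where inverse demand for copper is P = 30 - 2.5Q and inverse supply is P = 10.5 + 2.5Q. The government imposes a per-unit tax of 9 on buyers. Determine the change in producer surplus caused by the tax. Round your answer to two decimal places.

Without the tax, 30 - 2.5Q = 10.5 + 2.5Q so Q* = 3.9 and P* = 20.25.
With the tax, buyers' net willingness to pay falls by 9: (30 - 9) - 2.5Q = 10.5 + 2.5Q, so Q_t = 2.1. Buyers pay P_b = 24.75; sellers receive P_s = P_b - 9 = 15.75.
PS falls from (1/2)(3.9)(9.75) = 19.0125 to (1/2)(2.1)(5.25) = 5.5125, a change of -13.5.

-13.50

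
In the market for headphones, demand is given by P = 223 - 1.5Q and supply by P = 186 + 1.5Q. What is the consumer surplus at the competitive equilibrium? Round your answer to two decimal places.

Set 223 - 1.5Q = 186 + 1.5Q, which gives 37 = 3Q, so Q* = 12.3333 and P* = 223 - 1.5(12.3333) = 204.5.
The demand choke price is 223, so CS = (1/2)(Q*)(223 - P*) = (1/2)(12.3333)(18.5) = 114.0833.

114.08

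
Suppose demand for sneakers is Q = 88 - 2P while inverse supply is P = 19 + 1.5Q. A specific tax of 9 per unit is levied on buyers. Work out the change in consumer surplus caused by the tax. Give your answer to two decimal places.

-23.06

Rewriting demand in inverse form: P = 44 - 0.5Q.
Without the tax, 44 - 0.5Q = 19 + 1.5Q so Q* = 12.5 and P* = 37.75.
A tax on buyers shifts demand down by 9: (44 - 9) - 0.5Q = 19 + 1.5Q, so Q_t = 8. Buyers pay P_b = 40; sellers receive P_s = P_b - 9 = 31.
CS falls from (1/2)(12.5)(6.25) = 39.0625 to (1/2)(8)(4) = 16, a change of -23.0625.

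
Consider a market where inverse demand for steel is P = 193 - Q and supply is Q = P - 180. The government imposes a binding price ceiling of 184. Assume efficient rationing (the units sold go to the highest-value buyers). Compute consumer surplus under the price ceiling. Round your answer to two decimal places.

Rewriting supply in inverse form: P = 180 + Q.
Free-market equilibrium: 193 - Q = 180 + Q gives Q* = 6.5, P* = 186.5.
At the ceiling price 184, quantity supplied is (184 - 180)/1 = 4; supply is the short side, so Q = 4 trades at P = 184.
The demand price at Q = 4 is 189. CS is the trapezoid between demand and 184 over [0, 4]: (1/2)[(193 - 184) + (189 - 184)](4) = 28.

28.00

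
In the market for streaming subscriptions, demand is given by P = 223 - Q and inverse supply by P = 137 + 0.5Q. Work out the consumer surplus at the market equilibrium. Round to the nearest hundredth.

1643.56

Set 223 - Q = 137 + 0.5Q, which gives 86 = 1.5Q, so Q* = 57.3333 and P* = 223 - (57.3333) = 165.6667.
Consumer surplus is the triangle under demand above P*: (1/2)(57.3333)(223 - 165.6667) = (1/2)(57.3333)(57.3333) = 1643.5556.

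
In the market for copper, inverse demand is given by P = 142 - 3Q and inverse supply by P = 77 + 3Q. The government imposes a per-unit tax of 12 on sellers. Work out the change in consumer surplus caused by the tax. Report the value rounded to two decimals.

-59.00

Pre-tax equilibrium: 142 - 3Q = 77 + 3Q gives Q* = 10.8333, P* = 109.5.
With the tax, sellers need 12 more per unit: 142 - 3Q = 77 + 3Q + 12, so Q_t = 8.8333. Buyers pay P_b = 115.5; sellers receive P_s = P_b - 12 = 103.5.
Consumers lose the trapezoid between P* and P_b out to Q_t plus the triangle from Q_t to Q*: change in CS = 117.0417 - 176.0417 = -59.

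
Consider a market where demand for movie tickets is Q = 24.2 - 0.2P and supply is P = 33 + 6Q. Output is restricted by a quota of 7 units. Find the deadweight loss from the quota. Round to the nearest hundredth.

5.50

Rewriting demand in inverse form: P = 121 - 5Q.
Without the quota, 121 - 5Q = 33 + 6Q gives Q* = 8.
At Q = 7 the demand price is 121 - 5(7) = 86 and the supply price is 33 + 6(7) = 75.
DWL = (1/2)(gap between curves at 7) x (Q* - 7) = (1/2)(11)(1) = 5.5.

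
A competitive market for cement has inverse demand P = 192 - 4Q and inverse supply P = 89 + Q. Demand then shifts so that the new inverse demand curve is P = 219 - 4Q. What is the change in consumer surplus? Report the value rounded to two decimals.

503.28

Initial equilibrium: Q_0 = 20.6, P_0 = 109.6; CS_0 = (1/2)(20.6)(82.4) = 848.72, PS_0 = (1/2)(20.6)(20.6) = 212.18.
New equilibrium: 219 - 4Q = 89 + Q gives Q_1 = 26, P_1 = 115; CS_1 = 1352, PS_1 = 338.
Change in consumer surplus = 1352 - 848.72 = 503.28.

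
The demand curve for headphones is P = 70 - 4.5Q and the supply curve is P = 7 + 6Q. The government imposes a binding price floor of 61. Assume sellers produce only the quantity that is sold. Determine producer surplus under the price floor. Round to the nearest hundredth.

96.00

Without the control, 70 - 4.5Q = 7 + 6Q so Q* = 6 and P* = 43.
At the floor price 61, quantity demanded is (70 - 61)/4.5 = 2; demand is the short side, so Q = 2 trades at P = 61.
The supply price at Q = 2 is 19. PS is the trapezoid between 61 and supply over [0, 2]: (1/2)[(61 - 7) + (61 - 19)](2) = 96.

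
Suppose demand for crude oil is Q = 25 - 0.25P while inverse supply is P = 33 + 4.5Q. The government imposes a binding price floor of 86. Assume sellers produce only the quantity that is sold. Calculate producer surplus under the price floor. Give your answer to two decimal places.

157.94

Rewriting demand in inverse form: P = 100 - 4Q.
Without the control, 100 - 4Q = 33 + 4.5Q so Q* = 7.8824 and P* = 68.4706.
At the floor price 86, quantity demanded is (100 - 86)/4 = 3.5; demand is the short side, so Q = 3.5 trades at P = 86.
The supply price at Q = 3.5 is 48.75. PS is the trapezoid between 86 and supply over [0, 3.5]: (1/2)[(86 - 33) + (86 - 48.75)](3.5) = 157.9375.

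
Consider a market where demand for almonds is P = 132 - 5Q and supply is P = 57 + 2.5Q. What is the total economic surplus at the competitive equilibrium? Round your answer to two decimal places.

375.00

Set 132 - 5Q = 57 + 2.5Q, which gives 75 = 7.5Q, so Q* = 10 and P* = 132 - 5(10) = 82.
CS = (1/2)(10)(50) = 250 and PS = (1/2)(10)(25) = 125, so total surplus = 375.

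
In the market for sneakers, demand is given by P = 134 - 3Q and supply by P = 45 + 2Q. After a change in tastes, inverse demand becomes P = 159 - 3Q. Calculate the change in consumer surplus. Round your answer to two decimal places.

Initial equilibrium: Q_0 = 17.8, P_0 = 80.6; CS_0 = (1/2)(17.8)(53.4) = 475.26, PS_0 = (1/2)(17.8)(35.6) = 316.84.
New equilibrium: 159 - 3Q = 45 + 2Q gives Q_1 = 22.8, P_1 = 90.6; CS_1 = 779.76, PS_1 = 519.84.
Change in consumer surplus = 779.76 - 475.26 = 304.5.

304.50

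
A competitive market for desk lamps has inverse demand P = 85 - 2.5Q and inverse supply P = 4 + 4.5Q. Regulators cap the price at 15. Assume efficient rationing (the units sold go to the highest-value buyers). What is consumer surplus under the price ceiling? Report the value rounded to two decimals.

Without the control, 85 - 2.5Q = 4 + 4.5Q so Q* = 11.5714 and P* = 56.0714.
At the ceiling price 15, quantity supplied is (15 - 4)/4.5 = 2.4444; supply is the short side, so Q = 2.4444 trades at P = 15.
The demand price at Q = 2.4444 is 78.8889. CS is the trapezoid between demand and 15 over [0, 2.4444]: (1/2)[(85 - 15) + (78.8889 - 15)](2.4444) = 163.642.

163.64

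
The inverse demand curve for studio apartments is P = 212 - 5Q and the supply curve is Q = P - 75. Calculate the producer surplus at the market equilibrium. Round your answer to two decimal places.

260.68

Rewriting supply in inverse form: P = 75 + Q.
Equilibrium: 212 - 5Q = 75 + Q, so Q* = 22.8333 and P* = 97.8333.
PS is the area between P* and the supply curve from 0 to Q*: (1/2)(22.8333)(22.8333) = 260.6806.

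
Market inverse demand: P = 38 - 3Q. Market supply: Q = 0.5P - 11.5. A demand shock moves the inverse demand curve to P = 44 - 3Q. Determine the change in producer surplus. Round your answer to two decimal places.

8.64

Rewriting supply in inverse form: P = 23 + 2Q.
Initial equilibrium: Q_0 = 3, P_0 = 29; CS_0 = (1/2)(3)(9) = 13.5, PS_0 = (1/2)(3)(6) = 9.
New equilibrium: 44 - 3Q = 23 + 2Q gives Q_1 = 4.2, P_1 = 31.4; CS_1 = 26.46, PS_1 = 17.64.
Change in producer surplus = 17.64 - 9 = 8.64.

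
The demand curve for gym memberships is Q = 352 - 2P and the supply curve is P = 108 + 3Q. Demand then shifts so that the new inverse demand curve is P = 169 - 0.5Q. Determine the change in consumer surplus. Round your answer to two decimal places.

-18.43

Rewriting demand in inverse form: P = 176 - 0.5Q.
Initial equilibrium: Q_0 = 19.4286, P_0 = 166.2857; CS_0 = (1/2)(19.4286)(9.7143) = 94.3673, PS_0 = (1/2)(19.4286)(58.2857) = 566.2041.
New equilibrium: 169 - 0.5Q = 108 + 3Q gives Q_1 = 17.4286, P_1 = 160.2857; CS_1 = 75.9388, PS_1 = 455.6327.
Change in consumer surplus = 75.9388 - 94.3673 = -18.4286.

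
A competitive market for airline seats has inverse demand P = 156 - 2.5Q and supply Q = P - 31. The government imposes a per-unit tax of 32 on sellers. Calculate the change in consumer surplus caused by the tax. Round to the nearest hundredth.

Rewriting supply in inverse form: P = 31 + Q.
Without the tax, 156 - 2.5Q = 31 + Q so Q* = 35.7143 and P* = 66.7143.
A tax on sellers shifts supply up by 32: 156 - 2.5Q = 31 + Q + 32, so Q_t = 26.5714. Buyers pay P_b = 89.5714; sellers receive P_s = P_b - 32 = 57.5714.
CS falls from (1/2)(35.7143)(89.2857) = 1594.3878 to (1/2)(26.5714)(66.4286) = 882.551, a change of -711.8367.

-711.84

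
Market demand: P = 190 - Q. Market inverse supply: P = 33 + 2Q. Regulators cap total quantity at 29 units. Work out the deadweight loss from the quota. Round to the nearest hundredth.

Without the quota, 190 - Q = 33 + 2Q gives Q* = 52.3333.
At Q = 29 the demand price is 190 - (29) = 161 and the supply price is 33 + 2(29) = 91.
Deadweight loss is the triangle between the curves from 29 to 52.3333: (1/2)(161 - 91)(52.3333 - 29) = 816.6667.

816.67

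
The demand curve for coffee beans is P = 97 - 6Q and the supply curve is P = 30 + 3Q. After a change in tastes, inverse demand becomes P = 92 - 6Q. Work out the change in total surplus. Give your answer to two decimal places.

Initial equilibrium: Q_0 = 7.4444, P_0 = 52.3333; CS_0 = (1/2)(7.4444)(44.6667) = 166.2593, PS_0 = (1/2)(7.4444)(22.3333) = 83.1296.
New equilibrium: 92 - 6Q = 30 + 3Q gives Q_1 = 6.8889, P_1 = 50.6667; CS_1 = 142.3704, PS_1 = 71.1852.
Change in total surplus = (142.3704 + 71.1852) - (166.2593 + 83.1296) = -35.8333.

-35.83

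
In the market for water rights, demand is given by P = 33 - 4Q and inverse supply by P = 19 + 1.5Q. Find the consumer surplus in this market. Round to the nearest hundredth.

Equilibrium: 33 - 4Q = 19 + 1.5Q, so Q* = 2.5455 and P* = 22.8182.
CS is the area between the demand curve and P* from 0 to Q*: (1/2)(2.5455)(10.1818) = 12.9587.

12.96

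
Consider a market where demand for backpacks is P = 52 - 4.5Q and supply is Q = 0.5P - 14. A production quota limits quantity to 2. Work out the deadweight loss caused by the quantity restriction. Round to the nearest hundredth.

Rewriting supply in inverse form: P = 28 + 2Q.
Without the quota, 52 - 4.5Q = 28 + 2Q gives Q* = 3.6923.
At Q = 2 the demand price is 52 - 4.5(2) = 43 and the supply price is 28 + 2(2) = 32.
Deadweight loss is the triangle between the curves from 2 to 3.6923: (1/2)(43 - 32)(3.6923 - 2) = 9.3077.

9.31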